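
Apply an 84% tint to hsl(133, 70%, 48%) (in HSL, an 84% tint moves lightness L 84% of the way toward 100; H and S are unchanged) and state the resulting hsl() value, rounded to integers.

L moves 84% from 48 toward 100: 48 + 43.68 = 91.68 → 92.
H and S are unchanged.

hsl(133, 70%, 92%)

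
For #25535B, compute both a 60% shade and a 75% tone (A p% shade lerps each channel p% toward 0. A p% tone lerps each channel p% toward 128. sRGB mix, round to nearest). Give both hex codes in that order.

#0F2124, #697577

#25535B is rgb(37, 83, 91).
60% shade:
  R: 37 + 0.6×(0−37) = 37 − 22.2 = 14.8 → 15
  G: 83 + 0.6×(0−83) = 83 − 49.8 = 33.2 → 33
  B: 91 + 0.6×(0−91) = 91 − 54.6 = 36.4 → 36
  → #0F2124
75% tone:
  R: 37 + 0.75×(128−37) = 37 + 68.25 = 105.25 → 105
  G: 83 + 0.75×(128−83) = 83 + 33.75 = 116.75 → 117
  B: 91 + 0.75×(128−91) = 91 + 27.75 = 118.75 → 119
  → #697577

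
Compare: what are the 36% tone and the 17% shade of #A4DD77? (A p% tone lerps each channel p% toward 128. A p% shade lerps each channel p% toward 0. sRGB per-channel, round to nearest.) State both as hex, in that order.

#A4DD77 is rgb(164, 221, 119).
36% tone:
  R: 164 + 0.36×(128−164) = 164 − 12.96 = 151.04 → 151
  G: 221 − 33.48 = 187.52 → 188
  B: 119 + 0.36×(128−119) = 119 + 3.24 = 122.24 → 122
  → #97BC7A
17% shade:
  R: 164 + 0.17×(0−164) = 164 − 27.88 = 136.12 → 136
  G: 221 + 0.17×(0−221) = 221 − 37.57 = 183.43 → 183
  B: 119 − 20.23 = 98.77 → 99
  → #88B763

#97BC7A, #88B763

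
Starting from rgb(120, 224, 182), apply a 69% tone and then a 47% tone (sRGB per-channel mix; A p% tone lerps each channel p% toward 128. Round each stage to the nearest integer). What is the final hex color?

Per channel, c → c + 0.69(128 − c):
  R: 120 + 5.52 = 125.52 → 126
  G: 224 + 0.69×(128−224) = 224 − 66.24 = 157.76 → 158
  B: 182 + 0.69×(128−182) = 182 − 37.26 = 144.74 → 145
After the tone: rgb(126, 158, 145) = #7e9e91.
Per channel, c → c + 0.47(128 − c):
  R: 126 + 0.94 = 126.94 → 127
  G: 158 − 14.1 = 143.9 → 144
  B: 145 + 0.47×(128−145) = 145 − 7.99 = 137.01 → 137
rgb(127, 144, 137) = #7f9089.

#7f9089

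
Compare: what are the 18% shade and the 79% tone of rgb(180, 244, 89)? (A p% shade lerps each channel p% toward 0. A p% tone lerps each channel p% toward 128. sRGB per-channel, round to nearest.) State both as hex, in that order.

18% shade:
  R: 180 + 0.18×(0−180) = 180 − 32.4 = 147.6 → 148
  G: 244 + 0.18×(0−244) = 244 − 43.92 = 200.08 → 200
  B: 89 − 16.02 = 72.98 → 73
  → #94C849
79% tone:
  R: 180 + 0.79×(128−180) = 180 − 41.08 = 138.92 → 139
  G: 244 − 91.64 = 152.36 → 152
  B: 89 + 0.79×(128−89) = 89 + 30.81 = 119.81 → 120
  → #8B9878

#94C849, #8B9878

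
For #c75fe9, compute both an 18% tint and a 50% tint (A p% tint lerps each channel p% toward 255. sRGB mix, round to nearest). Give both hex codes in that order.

#d17ced, #e3aff4

#c75fe9 is rgb(199, 95, 233).
18% tint:
  R: 199 + 0.18×(255−199) = 199 + 10.08 = 209.08 → 209
  G: 95 + 0.18×(255−95) = 95 + 28.8 = 123.8 → 124
  B: 233 + 3.96 = 236.96 → 237
  → #d17ced
50% tint:
  R: 199 + 28 = 227 → 227
  G: 95 + 80 = 175 → 175
  B: 233 + 0.5×(255−233) = 233 + 11 = 244 → 244
  → #e3aff4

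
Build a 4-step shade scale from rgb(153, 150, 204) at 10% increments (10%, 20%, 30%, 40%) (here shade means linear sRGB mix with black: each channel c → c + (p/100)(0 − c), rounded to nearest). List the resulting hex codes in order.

#8a87b8, #7a78a3, #6b698f, #5c5a7a

10%: (153 − 15.3 = 137.7→138, 150 − 15 = 135→135, 204 − 20.4 = 183.6→184) → #8a87b8
20%: (153 − 30.6 = 122.4→122, 150 − 30 = 120→120, 204 − 40.8 = 163.2→163) → #7a78a3
30%: (153 − 45.9 = 107.1→107, 150 − 45 = 105→105, 204 − 61.2 = 142.8→143) → #6b698f
40%: (153 − 61.2 = 91.8→92, 150 − 60 = 90→90, 204 − 81.6 = 122.4→122) → #5c5a7a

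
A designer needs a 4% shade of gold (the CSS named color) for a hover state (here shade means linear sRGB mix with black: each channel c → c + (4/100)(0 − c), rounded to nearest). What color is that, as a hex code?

#f5ce00

CSS gold is rgb(255, 215, 0).
A 4% shade moves each channel 4% toward 0:
  R: 255 + 0.04×(0−255) = 255 − 10.2 = 244.8 → 245
  G: 215 − 8.6 = 206.4 → 206
  B: 0 + 0 = 0 → 0
rgb(245, 206, 0) = #f5ce00.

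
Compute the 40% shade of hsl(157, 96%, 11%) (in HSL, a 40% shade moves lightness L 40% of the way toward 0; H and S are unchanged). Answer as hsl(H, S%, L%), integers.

hsl(157, 96%, 7%)

L moves 40% from 11 toward 0: 11 − 4.4 = 6.6 → 7.
H and S are unchanged.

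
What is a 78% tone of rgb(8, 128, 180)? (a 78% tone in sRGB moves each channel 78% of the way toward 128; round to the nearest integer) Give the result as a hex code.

A 78% tone moves each channel 78% toward 128:
  R: 8 + 0.78×(128−8) = 8 + 93.6 = 101.6 → 102
  G: 128 + 0 = 128 → 128
  B: 180 + 0.78×(128−180) = 180 − 40.56 = 139.44 → 139
rgb(102, 128, 139) = #66808B.

#66808B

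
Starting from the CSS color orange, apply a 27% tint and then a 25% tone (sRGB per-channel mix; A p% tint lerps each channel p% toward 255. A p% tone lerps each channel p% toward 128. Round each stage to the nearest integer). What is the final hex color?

#dfae54

CSS orange is rgb(255, 165, 0).
Lerp each channel 27% toward 255:
  R: 255 + 0.27×(255−255) = 255 + 0 = 255 → 255
  G: 165 + 0.27×(255−165) = 165 + 24.3 = 189.3 → 189
  B: 0 + 68.85 = 68.85 → 69
After the tint: rgb(255, 189, 69) = #ffbd45.
Lerp each channel 25% toward 128:
  R: 255 + 0.25×(128−255) = 255 − 31.75 = 223.25 → 223
  G: 189 + 0.25×(128−189) = 189 − 15.25 = 173.75 → 174
  B: 69 + 14.75 = 83.75 → 84
rgb(223, 174, 84) = #dfae54.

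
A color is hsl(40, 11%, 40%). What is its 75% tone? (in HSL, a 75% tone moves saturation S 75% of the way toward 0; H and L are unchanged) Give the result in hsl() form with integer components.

hsl(40, 3%, 40%)

S moves 75% from 11 toward 0: 11 − 8.25 = 2.75 → 3.
H and L are unchanged.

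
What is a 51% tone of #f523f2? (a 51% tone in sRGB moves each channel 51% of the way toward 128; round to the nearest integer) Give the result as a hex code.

#b952b8

#f523f2 is rgb(245, 35, 242).
A 51% tone moves each channel 51% toward 128:
  R: 245 − 59.67 = 185.33 → 185
  G: 35 + 0.51×(128−35) = 35 + 47.43 = 82.43 → 82
  B: 242 + 0.51×(128−242) = 242 − 58.14 = 183.86 → 184
rgb(185, 82, 184) = #b952b8.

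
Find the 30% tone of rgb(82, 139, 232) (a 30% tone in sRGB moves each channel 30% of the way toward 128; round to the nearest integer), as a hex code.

#6088C9

A 30% tone moves each channel 30% toward 128:
  R: 82 + 13.8 = 95.8 → 96
  G: 139 + 0.3×(128−139) = 139 − 3.3 = 135.7 → 136
  B: 232 + 0.3×(128−232) = 232 − 31.2 = 200.8 → 201
rgb(96, 136, 201) = #6088C9.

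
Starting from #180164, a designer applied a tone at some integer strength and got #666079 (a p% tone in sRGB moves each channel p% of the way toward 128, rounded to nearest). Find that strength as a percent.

#180164 is rgb(24, 1, 100); #666079 is rgb(102, 96, 121).
On the G channel (widest range): 96 ≈ 1 + (p/100)(128 − 1), so p ≈ 100×(96 − 1)/(128 − 1) = 9500/127 = 74.80.
p = 75 reproduces all three channels after rounding.

75%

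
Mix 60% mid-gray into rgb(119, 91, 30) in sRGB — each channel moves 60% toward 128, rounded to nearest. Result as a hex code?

Lerp each channel 60% toward 128:
  R: 119 + 0.6×(128−119) = 119 + 5.4 = 124.4 → 124
  G: 91 + 22.2 = 113.2 → 113
  B: 30 + 0.6×(128−30) = 30 + 58.8 = 88.8 → 89
rgb(124, 113, 89) = #7c7159.

#7c7159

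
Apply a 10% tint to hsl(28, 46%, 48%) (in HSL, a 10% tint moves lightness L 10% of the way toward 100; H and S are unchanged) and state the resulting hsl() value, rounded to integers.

L moves 10% from 48 toward 100: 48 + 5.2 = 53.2 → 53.
H and S are unchanged.

hsl(28, 46%, 53%)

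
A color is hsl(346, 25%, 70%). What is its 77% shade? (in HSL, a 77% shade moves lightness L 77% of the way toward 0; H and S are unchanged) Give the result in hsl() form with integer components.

hsl(346, 25%, 16%)

L moves 77% from 70 toward 0: 70 − 53.9 = 16.1 → 16.
H and S are unchanged.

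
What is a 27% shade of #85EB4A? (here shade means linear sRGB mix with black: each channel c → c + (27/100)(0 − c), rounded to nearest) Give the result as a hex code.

#61AC36

#85EB4A is rgb(133, 235, 74).
A 27% shade moves each channel 27% toward 0:
  R: 133 + 0.27×(0−133) = 133 − 35.91 = 97.09 → 97
  G: 235 + 0.27×(0−235) = 235 − 63.45 = 171.55 → 172
  B: 74 − 19.98 = 54.02 → 54
rgb(97, 172, 54) = #61AC36.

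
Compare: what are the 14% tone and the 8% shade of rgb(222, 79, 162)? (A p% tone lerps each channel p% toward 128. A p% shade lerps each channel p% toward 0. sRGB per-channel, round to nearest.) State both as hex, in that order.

#D1569D, #CC4995

14% tone:
  R: 222 + 0.14×(128−222) = 222 − 13.16 = 208.84 → 209
  G: 79 + 0.14×(128−79) = 79 + 6.86 = 85.86 → 86
  B: 162 + 0.14×(128−162) = 162 − 4.76 = 157.24 → 157
  → #D1569D
8% shade:
  R: 222 + 0.08×(0−222) = 222 − 17.76 = 204.24 → 204
  G: 79 − 6.32 = 72.68 → 73
  B: 162 − 12.96 = 149.04 → 149
  → #CC4995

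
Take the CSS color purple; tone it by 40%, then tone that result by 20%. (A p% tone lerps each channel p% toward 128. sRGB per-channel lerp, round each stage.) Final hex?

#804280

CSS purple is rgb(128, 0, 128).
Per channel, c → c + 0.4(128 − c):
  R: 128 + 0 = 128 → 128
  G: 0 + 51.2 = 51.2 → 51
  B: 128 + 0.4×(128−128) = 128 + 0 = 128 → 128
After the tone: rgb(128, 51, 128) = #803380.
Lerp each channel 20% toward 128:
  R: 128 + 0.2×(128−128) = 128 + 0 = 128 → 128
  G: 51 + 0.2×(128−51) = 51 + 15.4 = 66.4 → 66
  B: 128 + 0 = 128 → 128
rgb(128, 66, 128) = #804280.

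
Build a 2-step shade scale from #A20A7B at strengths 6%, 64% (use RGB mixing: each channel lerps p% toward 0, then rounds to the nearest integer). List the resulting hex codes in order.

#A20A7B is rgb(162, 10, 123).
6%: (162 − 9.72 = 152.28→152, 10 − 0.6 = 9.4→9, 123 − 7.38 = 115.62→116) → #980974
64%: (162 − 103.68 = 58.32→58, 10 − 6.4 = 3.6→4, 123 − 78.72 = 44.28→44) → #3A042C

#980974, #3A042C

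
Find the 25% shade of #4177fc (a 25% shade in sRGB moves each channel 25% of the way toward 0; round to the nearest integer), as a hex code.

#3159bd

#4177fc is rgb(65, 119, 252).
Per channel, c → c + 0.25(0 − c):
  R: 65 + 0.25×(0−65) = 65 − 16.25 = 48.75 → 49
  G: 119 + 0.25×(0−119) = 119 − 29.75 = 89.25 → 89
  B: 252 − 63 = 189 → 189
rgb(49, 89, 189) = #3159bd.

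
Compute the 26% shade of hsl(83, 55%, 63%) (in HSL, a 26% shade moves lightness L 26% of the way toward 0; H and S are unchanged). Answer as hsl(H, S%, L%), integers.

hsl(83, 55%, 47%)

L moves 26% from 63 toward 0: 63 − 16.38 = 46.62 → 47.
H and S are unchanged.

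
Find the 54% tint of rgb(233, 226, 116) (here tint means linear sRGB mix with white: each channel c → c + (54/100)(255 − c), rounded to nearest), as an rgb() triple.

rgb(245, 242, 191)

Per channel, c → c + 0.54(255 − c):
  R: 233 + 0.54×(255−233) = 233 + 11.88 = 244.88 → 245
  G: 226 + 0.54×(255−226) = 226 + 15.66 = 241.66 → 242
  B: 116 + 75.06 = 191.06 → 191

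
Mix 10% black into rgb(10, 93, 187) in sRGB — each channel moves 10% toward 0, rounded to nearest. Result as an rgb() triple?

rgb(9, 84, 168)

Lerp each channel 10% toward 0:
  R: 10 + 0.1×(0−10) = 10 − 1 = 9 → 9
  G: 93 + 0.1×(0−93) = 93 − 9.3 = 83.7 → 84
  B: 187 − 18.7 = 168.3 → 168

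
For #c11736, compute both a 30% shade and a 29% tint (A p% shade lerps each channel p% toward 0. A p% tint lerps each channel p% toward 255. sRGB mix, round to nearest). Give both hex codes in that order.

#c11736 is rgb(193, 23, 54).
30% shade:
  R: 193 + 0.3×(0−193) = 193 − 57.9 = 135.1 → 135
  G: 23 − 6.9 = 16.1 → 16
  B: 54 + 0.3×(0−54) = 54 − 16.2 = 37.8 → 38
  → #871026
29% tint:
  R: 193 + 0.29×(255−193) = 193 + 17.98 = 210.98 → 211
  G: 23 + 0.29×(255−23) = 23 + 67.28 = 90.28 → 90
  B: 54 + 58.29 = 112.29 → 112
  → #d35a70

#871026, #d35a70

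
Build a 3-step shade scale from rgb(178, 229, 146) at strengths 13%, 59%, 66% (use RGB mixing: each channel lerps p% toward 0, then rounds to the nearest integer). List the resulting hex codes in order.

#9BC77F, #495E3C, #3D4E32

13%: (178 − 23.14 = 154.86→155, 229 − 29.77 = 199.23→199, 146 − 18.98 = 127.02→127) → #9BC77F
59%: (178 − 105.02 = 72.98→73, 229 − 135.11 = 93.89→94, 146 − 86.14 = 59.86→60) → #495E3C
66%: (178 − 117.48 = 60.52→61, 229 − 151.14 = 77.86→78, 146 − 96.36 = 49.64→50) → #3D4E32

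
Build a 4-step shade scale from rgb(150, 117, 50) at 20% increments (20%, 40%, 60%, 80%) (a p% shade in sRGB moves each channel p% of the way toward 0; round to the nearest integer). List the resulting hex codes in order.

#785E28, #5A461E, #3C2F14, #1E170A

20%: (150 − 30 = 120→120, 117 − 23.4 = 93.6→94, 50 − 10 = 40→40) → #785E28
40%: (150 − 60 = 90→90, 117 − 46.8 = 70.2→70, 50 − 20 = 30→30) → #5A461E
60%: (150 − 90 = 60→60, 117 − 70.2 = 46.8→47, 50 − 30 = 20→20) → #3C2F14
80%: (150 − 120 = 30→30, 117 − 93.6 = 23.4→23, 50 − 40 = 10→10) → #1E170A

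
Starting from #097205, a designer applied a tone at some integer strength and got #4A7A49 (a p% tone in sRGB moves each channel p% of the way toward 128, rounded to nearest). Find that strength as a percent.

55%

#097205 is rgb(9, 114, 5); #4A7A49 is rgb(74, 122, 73).
On the B channel (widest range): 73 ≈ 5 + (p/100)(128 − 5), so p ≈ 100×(73 − 5)/(128 − 5) = 6800/123 = 55.28.
p = 55 reproduces all three channels after rounding.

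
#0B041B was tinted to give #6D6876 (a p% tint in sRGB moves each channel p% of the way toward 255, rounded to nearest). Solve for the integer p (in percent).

40%

#0B041B is rgb(11, 4, 27); #6D6876 is rgb(109, 104, 118).
On the G channel (widest range): 104 ≈ 4 + (p/100)(255 − 4), so p ≈ 100×(104 − 4)/(255 − 4) = 10000/251 = 39.84.
p = 40 reproduces all three channels after rounding.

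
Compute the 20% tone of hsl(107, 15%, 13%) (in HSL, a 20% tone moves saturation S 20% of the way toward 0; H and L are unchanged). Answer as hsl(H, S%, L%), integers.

hsl(107, 12%, 13%)

S moves 20% from 15 toward 0: 15 − 3 = 12 → 12.
H and L are unchanged.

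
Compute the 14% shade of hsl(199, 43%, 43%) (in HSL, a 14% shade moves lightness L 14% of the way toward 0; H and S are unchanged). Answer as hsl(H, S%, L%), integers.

hsl(199, 43%, 37%)

L moves 14% from 43 toward 0: 43 − 6.02 = 36.98 → 37.
H and S are unchanged.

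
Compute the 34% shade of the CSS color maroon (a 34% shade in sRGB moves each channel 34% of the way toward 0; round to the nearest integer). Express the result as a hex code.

CSS maroon is rgb(128, 0, 0).
Lerp each channel 34% toward 0:
  R: 128 + 0.34×(0−128) = 128 − 43.52 = 84.48 → 84
  G: 0 + 0.34×(0−0) = 0 + 0 = 0 → 0
  B: 0 + 0.34×(0−0) = 0 + 0 = 0 → 0
rgb(84, 0, 0) = #540000.

#540000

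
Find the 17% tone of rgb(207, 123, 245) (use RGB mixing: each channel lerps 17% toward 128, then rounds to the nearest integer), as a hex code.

Per channel, c → c + 0.17(128 − c):
  R: 207 + 0.17×(128−207) = 207 − 13.43 = 193.57 → 194
  G: 123 + 0.17×(128−123) = 123 + 0.85 = 123.85 → 124
  B: 245 − 19.89 = 225.11 → 225
rgb(194, 124, 225) = #c27ce1.

#c27ce1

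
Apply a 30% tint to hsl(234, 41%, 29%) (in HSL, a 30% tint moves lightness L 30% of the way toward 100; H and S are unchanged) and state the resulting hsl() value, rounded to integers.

L moves 30% from 29 toward 100: 29 + 21.3 = 50.3 → 50.
H and S are unchanged.

hsl(234, 41%, 50%)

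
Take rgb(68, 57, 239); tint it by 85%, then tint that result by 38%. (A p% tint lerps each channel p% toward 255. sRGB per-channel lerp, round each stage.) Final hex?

Per channel, c → c + 0.85(255 − c):
  R: 68 + 0.85×(255−68) = 68 + 158.95 = 226.95 → 227
  G: 57 + 0.85×(255−57) = 57 + 168.3 = 225.3 → 225
  B: 239 + 13.6 = 252.6 → 253
After the tint: rgb(227, 225, 253) = #E3E1FD.
Per channel, c → c + 0.38(255 − c):
  R: 227 + 10.64 = 237.64 → 238
  G: 225 + 0.38×(255−225) = 225 + 11.4 = 236.4 → 236
  B: 253 + 0.76 = 253.76 → 254
rgb(238, 236, 254) = #EEECFE.

#EEECFE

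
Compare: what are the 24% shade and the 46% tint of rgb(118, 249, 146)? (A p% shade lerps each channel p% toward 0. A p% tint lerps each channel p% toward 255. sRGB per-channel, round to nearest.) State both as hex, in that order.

#5ABD6F, #B5FCC4

24% shade:
  R: 118 + 0.24×(0−118) = 118 − 28.32 = 89.68 → 90
  G: 249 − 59.76 = 189.24 → 189
  B: 146 + 0.24×(0−146) = 146 − 35.04 = 110.96 → 111
  → #5ABD6F
46% tint:
  R: 118 + 0.46×(255−118) = 118 + 63.02 = 181.02 → 181
  G: 249 + 2.76 = 251.76 → 252
  B: 146 + 50.14 = 196.14 → 196
  → #B5FCC4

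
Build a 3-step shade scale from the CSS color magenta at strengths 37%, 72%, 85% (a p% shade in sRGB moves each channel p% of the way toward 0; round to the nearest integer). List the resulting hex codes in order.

CSS magenta is rgb(255, 0, 255).
37%: (255 − 94.35 = 160.65→161, 0→0, 255 − 94.35 = 160.65→161) → #A100A1
72%: (255 − 183.6 = 71.4→71, 0→0, 255 − 183.6 = 71.4→71) → #470047
85%: (255 − 216.75 = 38.25→38, 0→0, 255 − 216.75 = 38.25→38) → #260026

#A100A1, #470047, #260026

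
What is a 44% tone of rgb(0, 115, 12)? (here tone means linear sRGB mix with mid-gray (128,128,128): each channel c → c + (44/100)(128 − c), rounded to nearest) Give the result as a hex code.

Per channel, c → c + 0.44(128 − c):
  R: 0 + 0.44×(128−0) = 0 + 56.32 = 56.32 → 56
  G: 115 + 0.44×(128−115) = 115 + 5.72 = 120.72 → 121
  B: 12 + 0.44×(128−12) = 12 + 51.04 = 63.04 → 63
rgb(56, 121, 63) = #38793F.

#38793F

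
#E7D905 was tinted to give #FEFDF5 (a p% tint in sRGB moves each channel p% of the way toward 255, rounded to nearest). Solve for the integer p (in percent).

96%

#E7D905 is rgb(231, 217, 5); #FEFDF5 is rgb(254, 253, 245).
On the B channel (widest range): 245 ≈ 5 + (p/100)(255 − 5), so p ≈ 100×(245 − 5)/(255 − 5) = 24000/250 = 96.00.
p = 96 reproduces all three channels after rounding.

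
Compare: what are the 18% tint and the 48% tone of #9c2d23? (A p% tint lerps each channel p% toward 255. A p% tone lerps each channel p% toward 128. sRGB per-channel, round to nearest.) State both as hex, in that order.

#9c2d23 is rgb(156, 45, 35).
18% tint:
  R: 156 + 17.82 = 173.82 → 174
  G: 45 + 37.8 = 82.8 → 83
  B: 35 + 39.6 = 74.6 → 75
  → #ae534b
48% tone:
  R: 156 + 0.48×(128−156) = 156 − 13.44 = 142.56 → 143
  G: 45 + 0.48×(128−45) = 45 + 39.84 = 84.84 → 85
  B: 35 + 44.64 = 79.64 → 80
  → #8f5550

#ae534b, #8f5550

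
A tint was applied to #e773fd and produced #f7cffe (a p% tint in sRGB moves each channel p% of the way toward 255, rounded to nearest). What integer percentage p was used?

#e773fd is rgb(231, 115, 253); #f7cffe is rgb(247, 207, 254).
On the G channel (widest range): 207 ≈ 115 + (p/100)(255 − 115), so p ≈ 100×(207 − 115)/(255 − 115) = 9200/140 = 65.71.
p = 66 reproduces all three channels after rounding.

66%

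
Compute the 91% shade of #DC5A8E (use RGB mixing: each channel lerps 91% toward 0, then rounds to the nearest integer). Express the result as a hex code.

#14080D

#DC5A8E is rgb(220, 90, 142).
Lerp each channel 91% toward 0:
  R: 220 + 0.91×(0−220) = 220 − 200.2 = 19.8 → 20
  G: 90 + 0.91×(0−90) = 90 − 81.9 = 8.1 → 8
  B: 142 + 0.91×(0−142) = 142 − 129.22 = 12.78 → 13
rgb(20, 8, 13) = #14080D.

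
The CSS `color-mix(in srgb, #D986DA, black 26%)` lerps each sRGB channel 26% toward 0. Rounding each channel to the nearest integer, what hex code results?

#D986DA is rgb(217, 134, 218).
A 26% shade moves each channel 26% toward 0:
  R: 217 + 0.26×(0−217) = 217 − 56.42 = 160.58 → 161
  G: 134 + 0.26×(0−134) = 134 − 34.84 = 99.16 → 99
  B: 218 − 56.68 = 161.32 → 161
rgb(161, 99, 161) = #A163A1.

#A163A1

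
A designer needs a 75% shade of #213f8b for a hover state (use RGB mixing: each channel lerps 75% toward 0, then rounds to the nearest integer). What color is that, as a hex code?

#081023

#213f8b is rgb(33, 63, 139).
Lerp each channel 75% toward 0:
  R: 33 + 0.75×(0−33) = 33 − 24.75 = 8.25 → 8
  G: 63 − 47.25 = 15.75 → 16
  B: 139 − 104.25 = 34.75 → 35
rgb(8, 16, 35) = #081023.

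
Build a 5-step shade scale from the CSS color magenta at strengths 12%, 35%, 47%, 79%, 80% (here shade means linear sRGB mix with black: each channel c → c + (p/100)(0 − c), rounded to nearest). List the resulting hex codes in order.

CSS magenta is rgb(255, 0, 255).
12%: (255 − 30.6 = 224.4→224, 0→0, 255 − 30.6 = 224.4→224) → #E000E0
35%: (255 − 89.25 = 165.75→166, 0→0, 255 − 89.25 = 165.75→166) → #A600A6
47%: (255 − 119.85 = 135.15→135, 0→0, 255 − 119.85 = 135.15→135) → #870087
79%: (255 − 201.45 = 53.55→54, 0→0, 255 − 201.45 = 53.55→54) → #360036
80%: (255 − 204 = 51→51, 0→0, 255 − 204 = 51→51) → #330033

#E000E0, #A600A6, #870087, #360036, #330033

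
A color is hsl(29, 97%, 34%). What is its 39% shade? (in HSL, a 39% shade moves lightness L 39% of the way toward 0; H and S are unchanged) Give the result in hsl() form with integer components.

L moves 39% from 34 toward 0: 34 − 13.26 = 20.74 → 21.
H and S are unchanged.

hsl(29, 97%, 21%)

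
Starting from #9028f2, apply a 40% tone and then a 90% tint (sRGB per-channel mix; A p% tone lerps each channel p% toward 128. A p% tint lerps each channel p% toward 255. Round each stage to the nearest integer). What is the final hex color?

#9028f2 is rgb(144, 40, 242).
Per channel, c → c + 0.4(128 − c):
  R: 144 + 0.4×(128−144) = 144 − 6.4 = 137.6 → 138
  G: 40 + 0.4×(128−40) = 40 + 35.2 = 75.2 → 75
  B: 242 + 0.4×(128−242) = 242 − 45.6 = 196.4 → 196
After the tone: rgb(138, 75, 196) = #8a4bc4.
Per channel, c → c + 0.9(255 − c):
  R: 138 + 105.3 = 243.3 → 243
  G: 75 + 0.9×(255−75) = 75 + 162 = 237 → 237
  B: 196 + 0.9×(255−196) = 196 + 53.1 = 249.1 → 249
rgb(243, 237, 249) = #f3edf9.

#f3edf9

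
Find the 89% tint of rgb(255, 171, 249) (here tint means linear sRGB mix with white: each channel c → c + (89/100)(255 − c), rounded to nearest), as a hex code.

#fff6fe

An 89% tint moves each channel 89% toward 255:
  R: 255 + 0.89×(255−255) = 255 + 0 = 255 → 255
  G: 171 + 0.89×(255−171) = 171 + 74.76 = 245.76 → 246
  B: 249 + 5.34 = 254.34 → 254
rgb(255, 246, 254) = #fff6fe.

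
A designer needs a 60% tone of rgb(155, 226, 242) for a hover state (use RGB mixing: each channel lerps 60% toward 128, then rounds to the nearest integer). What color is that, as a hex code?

Per channel, c → c + 0.6(128 − c):
  R: 155 + 0.6×(128−155) = 155 − 16.2 = 138.8 → 139
  G: 226 − 58.8 = 167.2 → 167
  B: 242 + 0.6×(128−242) = 242 − 68.4 = 173.6 → 174
rgb(139, 167, 174) = #8ba7ae.

#8ba7ae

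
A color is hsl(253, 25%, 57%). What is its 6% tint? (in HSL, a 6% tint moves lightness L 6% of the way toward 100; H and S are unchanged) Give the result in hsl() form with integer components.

hsl(253, 25%, 60%)

L moves 6% from 57 toward 100: 57 + 2.58 = 59.58 → 60.
H and S are unchanged.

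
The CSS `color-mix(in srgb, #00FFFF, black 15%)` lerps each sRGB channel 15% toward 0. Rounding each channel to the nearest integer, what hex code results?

#00FFFF is rgb(0, 255, 255).
A 15% shade moves each channel 15% toward 0:
  R: 0 + 0.15×(0−0) = 0 + 0 = 0 → 0
  G: 255 + 0.15×(0−255) = 255 − 38.25 = 216.75 → 217
  B: 255 + 0.15×(0−255) = 255 − 38.25 = 216.75 → 217
rgb(0, 217, 217) = #00D9D9.

#00D9D9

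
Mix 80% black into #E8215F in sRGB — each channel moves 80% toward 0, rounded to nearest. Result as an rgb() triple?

rgb(46, 7, 19)

#E8215F is rgb(232, 33, 95).
Per channel, c → c + 0.8(0 − c):
  R: 232 − 185.6 = 46.4 → 46
  G: 33 + 0.8×(0−33) = 33 − 26.4 = 6.6 → 7
  B: 95 + 0.8×(0−95) = 95 − 76 = 19 → 19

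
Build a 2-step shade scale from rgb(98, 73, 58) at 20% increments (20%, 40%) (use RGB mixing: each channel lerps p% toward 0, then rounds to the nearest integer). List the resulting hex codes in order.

#4E3A2E, #3B2C23

20%: (98 − 19.6 = 78.4→78, 73 − 14.6 = 58.4→58, 58 − 11.6 = 46.4→46) → #4E3A2E
40%: (98 − 39.2 = 58.8→59, 73 − 29.2 = 43.8→44, 58 − 23.2 = 34.8→35) → #3B2C23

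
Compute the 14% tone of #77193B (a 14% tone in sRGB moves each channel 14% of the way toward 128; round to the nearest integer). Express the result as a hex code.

#782745

#77193B is rgb(119, 25, 59).
A 14% tone moves each channel 14% toward 128:
  R: 119 + 0.14×(128−119) = 119 + 1.26 = 120.26 → 120
  G: 25 + 0.14×(128−25) = 25 + 14.42 = 39.42 → 39
  B: 59 + 0.14×(128−59) = 59 + 9.66 = 68.66 → 69
rgb(120, 39, 69) = #782745.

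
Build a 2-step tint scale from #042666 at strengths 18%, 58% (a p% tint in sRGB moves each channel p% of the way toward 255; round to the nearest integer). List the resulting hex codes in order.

#314D82, #96A4BF

#042666 is rgb(4, 38, 102).
18%: (4 + 45.18 = 49.18→49, 38 + 39.06 = 77.06→77, 102 + 27.54 = 129.54→130) → #314D82
58%: (4 + 145.58 = 149.58→150, 38 + 125.86 = 163.86→164, 102 + 88.74 = 190.74→191) → #96A4BF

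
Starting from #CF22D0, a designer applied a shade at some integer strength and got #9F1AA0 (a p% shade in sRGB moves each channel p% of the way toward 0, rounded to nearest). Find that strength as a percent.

23%

#CF22D0 is rgb(207, 34, 208); #9F1AA0 is rgb(159, 26, 160).
On the B channel (widest range): 160 ≈ 208 + (p/100)(0 − 208), so p ≈ 100×(160 − 208)/(0 − 208) = -4800/-208 = 23.08.
p = 23 reproduces all three channels after rounding.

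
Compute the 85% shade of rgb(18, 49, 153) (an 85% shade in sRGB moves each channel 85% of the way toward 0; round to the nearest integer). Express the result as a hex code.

Lerp each channel 85% toward 0:
  R: 18 + 0.85×(0−18) = 18 − 15.3 = 2.7 → 3
  G: 49 − 41.65 = 7.35 → 7
  B: 153 + 0.85×(0−153) = 153 − 130.05 = 22.95 → 23
rgb(3, 7, 23) = #030717.

#030717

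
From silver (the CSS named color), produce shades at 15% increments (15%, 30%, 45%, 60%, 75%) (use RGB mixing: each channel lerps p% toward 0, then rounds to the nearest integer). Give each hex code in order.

CSS silver is rgb(192, 192, 192).
15%: (192 − 28.8 = 163.2→163, 192 − 28.8 = 163.2→163, 192 − 28.8 = 163.2→163) → #a3a3a3
30%: (192 − 57.6 = 134.4→134, 192 − 57.6 = 134.4→134, 192 − 57.6 = 134.4→134) → #868686
45%: (192 − 86.4 = 105.6→106, 192 − 86.4 = 105.6→106, 192 − 86.4 = 105.6→106) → #6a6a6a
60%: (192 − 115.2 = 76.8→77, 192 − 115.2 = 76.8→77, 192 − 115.2 = 76.8→77) → #4d4d4d
75%: (192 − 144 = 48→48, 192 − 144 = 48→48, 192 − 144 = 48→48) → #303030

#a3a3a3, #868686, #6a6a6a, #4d4d4d, #303030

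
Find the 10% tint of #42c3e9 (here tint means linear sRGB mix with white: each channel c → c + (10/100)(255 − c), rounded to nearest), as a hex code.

#55c9eb

#42c3e9 is rgb(66, 195, 233).
A 10% tint moves each channel 10% toward 255:
  R: 66 + 0.1×(255−66) = 66 + 18.9 = 84.9 → 85
  G: 195 + 6 = 201 → 201
  B: 233 + 2.2 = 235.2 → 235
rgb(85, 201, 235) = #55c9eb.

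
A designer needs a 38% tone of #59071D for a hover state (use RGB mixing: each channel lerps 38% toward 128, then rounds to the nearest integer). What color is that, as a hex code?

#683543

#59071D is rgb(89, 7, 29).
A 38% tone moves each channel 38% toward 128:
  R: 89 + 0.38×(128−89) = 89 + 14.82 = 103.82 → 104
  G: 7 + 0.38×(128−7) = 7 + 45.98 = 52.98 → 53
  B: 29 + 37.62 = 66.62 → 67
rgb(104, 53, 67) = #683543.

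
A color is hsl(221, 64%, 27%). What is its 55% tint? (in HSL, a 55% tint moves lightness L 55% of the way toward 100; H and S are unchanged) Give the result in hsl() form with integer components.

hsl(221, 64%, 67%)

L moves 55% from 27 toward 100: 27 + 40.15 = 67.15 → 67.
H and S are unchanged.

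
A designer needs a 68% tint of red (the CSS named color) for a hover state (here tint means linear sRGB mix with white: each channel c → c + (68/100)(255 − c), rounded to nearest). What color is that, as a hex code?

#FFADAD

CSS red is rgb(255, 0, 0).
Lerp each channel 68% toward 255:
  R: 255 + 0 = 255 → 255
  G: 0 + 0.68×(255−0) = 0 + 173.4 = 173.4 → 173
  B: 0 + 173.4 = 173.4 → 173
rgb(255, 173, 173) = #FFADAD.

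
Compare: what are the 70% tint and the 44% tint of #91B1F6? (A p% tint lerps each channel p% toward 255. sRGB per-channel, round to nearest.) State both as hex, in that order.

#91B1F6 is rgb(145, 177, 246).
70% tint:
  R: 145 + 0.7×(255−145) = 145 + 77 = 222 → 222
  G: 177 + 0.7×(255−177) = 177 + 54.6 = 231.6 → 232
  B: 246 + 6.3 = 252.3 → 252
  → #DEE8FC
44% tint:
  R: 145 + 0.44×(255−145) = 145 + 48.4 = 193.4 → 193
  G: 177 + 0.44×(255−177) = 177 + 34.32 = 211.32 → 211
  B: 246 + 0.44×(255−246) = 246 + 3.96 = 249.96 → 250
  → #C1D3FA

#DEE8FC, #C1D3FA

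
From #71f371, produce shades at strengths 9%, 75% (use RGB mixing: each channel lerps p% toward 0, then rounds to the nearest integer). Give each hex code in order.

#71f371 is rgb(113, 243, 113).
9%: (113 − 10.17 = 102.83→103, 243 − 21.87 = 221.13→221, 113 − 10.17 = 102.83→103) → #67dd67
75%: (113 − 84.75 = 28.25→28, 243 − 182.25 = 60.75→61, 113 − 84.75 = 28.25→28) → #1c3d1c

#67dd67, #1c3d1c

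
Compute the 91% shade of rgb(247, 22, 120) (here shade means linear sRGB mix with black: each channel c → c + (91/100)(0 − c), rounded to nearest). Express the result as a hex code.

Per channel, c → c + 0.91(0 − c):
  R: 247 + 0.91×(0−247) = 247 − 224.77 = 22.23 → 22
  G: 22 + 0.91×(0−22) = 22 − 20.02 = 1.98 → 2
  B: 120 − 109.2 = 10.8 → 11
rgb(22, 2, 11) = #16020B.

#16020B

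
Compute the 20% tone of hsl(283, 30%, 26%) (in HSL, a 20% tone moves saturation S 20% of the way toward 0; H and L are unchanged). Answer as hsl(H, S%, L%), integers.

S moves 20% from 30 toward 0: 30 − 6 = 24 → 24.
H and L are unchanged.

hsl(283, 24%, 26%)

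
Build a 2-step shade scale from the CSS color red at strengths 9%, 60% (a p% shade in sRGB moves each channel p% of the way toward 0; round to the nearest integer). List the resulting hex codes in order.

#E80000, #660000

CSS red is rgb(255, 0, 0).
9%: (255 − 22.95 = 232.05→232, 0→0, 0→0) → #E80000
60%: (255 − 153 = 102→102, 0→0, 0→0) → #660000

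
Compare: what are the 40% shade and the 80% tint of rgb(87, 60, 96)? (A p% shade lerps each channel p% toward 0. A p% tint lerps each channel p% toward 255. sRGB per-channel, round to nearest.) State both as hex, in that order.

40% shade:
  R: 87 + 0.4×(0−87) = 87 − 34.8 = 52.2 → 52
  G: 60 − 24 = 36 → 36
  B: 96 + 0.4×(0−96) = 96 − 38.4 = 57.6 → 58
  → #34243a
80% tint:
  R: 87 + 134.4 = 221.4 → 221
  G: 60 + 156 = 216 → 216
  B: 96 + 0.8×(255−96) = 96 + 127.2 = 223.2 → 223
  → #ddd8df

#34243a, #ddd8df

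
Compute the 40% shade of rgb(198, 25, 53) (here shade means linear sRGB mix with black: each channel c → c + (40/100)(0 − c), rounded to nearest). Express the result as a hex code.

#770f20

Lerp each channel 40% toward 0:
  R: 198 + 0.4×(0−198) = 198 − 79.2 = 118.8 → 119
  G: 25 + 0.4×(0−25) = 25 − 10 = 15 → 15
  B: 53 + 0.4×(0−53) = 53 − 21.2 = 31.8 → 32
rgb(119, 15, 32) = #770f20.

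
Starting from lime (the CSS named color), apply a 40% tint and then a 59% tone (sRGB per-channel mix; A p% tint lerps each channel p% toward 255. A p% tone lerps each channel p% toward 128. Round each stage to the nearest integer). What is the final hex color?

CSS lime is rgb(0, 255, 0).
Lerp each channel 40% toward 255:
  R: 0 + 0.4×(255−0) = 0 + 102 = 102 → 102
  G: 255 + 0 = 255 → 255
  B: 0 + 102 = 102 → 102
After the tint: rgb(102, 255, 102) = #66FF66.
Per channel, c → c + 0.59(128 − c):
  R: 102 + 15.34 = 117.34 → 117
  G: 255 + 0.59×(128−255) = 255 − 74.93 = 180.07 → 180
  B: 102 + 0.59×(128−102) = 102 + 15.34 = 117.34 → 117
rgb(117, 180, 117) = #75B475.

#75B475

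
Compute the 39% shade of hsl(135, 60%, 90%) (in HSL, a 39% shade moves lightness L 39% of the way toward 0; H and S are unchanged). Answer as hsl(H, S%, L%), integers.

hsl(135, 60%, 55%)

L moves 39% from 90 toward 0: 90 − 35.1 = 54.9 → 55.
H and S are unchanged.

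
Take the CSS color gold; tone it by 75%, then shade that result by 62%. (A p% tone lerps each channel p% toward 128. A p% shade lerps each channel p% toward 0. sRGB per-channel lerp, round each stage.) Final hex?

#3d3924

CSS gold is rgb(255, 215, 0).
Lerp each channel 75% toward 128:
  R: 255 − 95.25 = 159.75 → 160
  G: 215 − 65.25 = 149.75 → 150
  B: 0 + 96 = 96 → 96
After the tone: rgb(160, 150, 96) = #a09660.
Lerp each channel 62% toward 0:
  R: 160 + 0.62×(0−160) = 160 − 99.2 = 60.8 → 61
  G: 150 + 0.62×(0−150) = 150 − 93 = 57 → 57
  B: 96 + 0.62×(0−96) = 96 − 59.52 = 36.48 → 36
rgb(61, 57, 36) = #3d3924.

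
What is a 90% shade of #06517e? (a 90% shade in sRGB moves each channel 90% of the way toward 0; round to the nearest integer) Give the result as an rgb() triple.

rgb(1, 8, 13)

#06517e is rgb(6, 81, 126).
Lerp each channel 90% toward 0:
  R: 6 + 0.9×(0−6) = 6 − 5.4 = 0.6 → 1
  G: 81 + 0.9×(0−81) = 81 − 72.9 = 8.1 → 8
  B: 126 − 113.4 = 12.6 → 13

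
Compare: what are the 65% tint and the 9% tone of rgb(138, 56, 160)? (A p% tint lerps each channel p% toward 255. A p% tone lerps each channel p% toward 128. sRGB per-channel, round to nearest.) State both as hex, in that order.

#d6b9de, #893e9d

65% tint:
  R: 138 + 0.65×(255−138) = 138 + 76.05 = 214.05 → 214
  G: 56 + 129.35 = 185.35 → 185
  B: 160 + 0.65×(255−160) = 160 + 61.75 = 221.75 → 222
  → #d6b9de
9% tone:
  R: 138 + 0.09×(128−138) = 138 − 0.9 = 137.1 → 137
  G: 56 + 6.48 = 62.48 → 62
  B: 160 + 0.09×(128−160) = 160 − 2.88 = 157.12 → 157
  → #893e9d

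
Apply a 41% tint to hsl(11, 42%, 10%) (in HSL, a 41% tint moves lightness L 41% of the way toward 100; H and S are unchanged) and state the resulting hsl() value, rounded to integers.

L moves 41% from 10 toward 100: 10 + 36.9 = 46.9 → 47.
H and S are unchanged.

hsl(11, 42%, 47%)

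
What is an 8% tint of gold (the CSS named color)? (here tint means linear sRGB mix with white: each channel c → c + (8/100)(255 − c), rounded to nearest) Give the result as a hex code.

CSS gold is rgb(255, 215, 0).
Per channel, c → c + 0.08(255 − c):
  R: 255 + 0 = 255 → 255
  G: 215 + 0.08×(255−215) = 215 + 3.2 = 218.2 → 218
  B: 0 + 20.4 = 20.4 → 20
rgb(255, 218, 20) = #FFDA14.

#FFDA14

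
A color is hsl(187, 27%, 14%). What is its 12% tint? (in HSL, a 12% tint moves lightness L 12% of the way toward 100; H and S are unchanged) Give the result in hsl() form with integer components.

hsl(187, 27%, 24%)

L moves 12% from 14 toward 100: 14 + 10.32 = 24.32 → 24.
H and S are unchanged.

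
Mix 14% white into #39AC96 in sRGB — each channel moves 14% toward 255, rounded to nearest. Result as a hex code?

#39AC96 is rgb(57, 172, 150).
Lerp each channel 14% toward 255:
  R: 57 + 0.14×(255−57) = 57 + 27.72 = 84.72 → 85
  G: 172 + 0.14×(255−172) = 172 + 11.62 = 183.62 → 184
  B: 150 + 14.7 = 164.7 → 165
rgb(85, 184, 165) = #55B8A5.

#55B8A5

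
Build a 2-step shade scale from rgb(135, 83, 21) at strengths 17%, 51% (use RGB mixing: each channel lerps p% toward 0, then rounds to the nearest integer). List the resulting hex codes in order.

#704511, #42290A

17%: (135 − 22.95 = 112.05→112, 83 − 14.11 = 68.89→69, 21 − 3.57 = 17.43→17) → #704511
51%: (135 − 68.85 = 66.15→66, 83 − 42.33 = 40.67→41, 21 − 10.71 = 10.29→10) → #42290A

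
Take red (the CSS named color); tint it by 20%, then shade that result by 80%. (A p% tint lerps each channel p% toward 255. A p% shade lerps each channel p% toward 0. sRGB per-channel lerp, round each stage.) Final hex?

#330a0a

CSS red is rgb(255, 0, 0).
Lerp each channel 20% toward 255:
  R: 255 + 0.2×(255−255) = 255 + 0 = 255 → 255
  G: 0 + 51 = 51 → 51
  B: 0 + 0.2×(255−0) = 0 + 51 = 51 → 51
After the tint: rgb(255, 51, 51) = #ff3333.
An 80% shade moves each channel 80% toward 0:
  R: 255 − 204 = 51 → 51
  G: 51 + 0.8×(0−51) = 51 − 40.8 = 10.2 → 10
  B: 51 + 0.8×(0−51) = 51 − 40.8 = 10.2 → 10
rgb(51, 10, 10) = #330a0a.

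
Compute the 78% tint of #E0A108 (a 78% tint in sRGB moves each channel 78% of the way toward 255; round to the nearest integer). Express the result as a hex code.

#E0A108 is rgb(224, 161, 8).
A 78% tint moves each channel 78% toward 255:
  R: 224 + 24.18 = 248.18 → 248
  G: 161 + 73.32 = 234.32 → 234
  B: 8 + 0.78×(255−8) = 8 + 192.66 = 200.66 → 201
rgb(248, 234, 201) = #F8EAC9.

#F8EAC9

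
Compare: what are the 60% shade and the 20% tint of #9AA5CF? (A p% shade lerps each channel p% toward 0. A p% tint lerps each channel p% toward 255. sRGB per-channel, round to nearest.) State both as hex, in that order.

#3E4253, #AEB7D9

#9AA5CF is rgb(154, 165, 207).
60% shade:
  R: 154 + 0.6×(0−154) = 154 − 92.4 = 61.6 → 62
  G: 165 − 99 = 66 → 66
  B: 207 + 0.6×(0−207) = 207 − 124.2 = 82.8 → 83
  → #3E4253
20% tint:
  R: 154 + 0.2×(255−154) = 154 + 20.2 = 174.2 → 174
  G: 165 + 0.2×(255−165) = 165 + 18 = 183 → 183
  B: 207 + 0.2×(255−207) = 207 + 9.6 = 216.6 → 217
  → #AEB7D9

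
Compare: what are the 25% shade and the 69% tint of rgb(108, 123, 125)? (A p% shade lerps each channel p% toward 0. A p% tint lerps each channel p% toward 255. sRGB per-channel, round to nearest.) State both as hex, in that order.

25% shade:
  R: 108 + 0.25×(0−108) = 108 − 27 = 81 → 81
  G: 123 + 0.25×(0−123) = 123 − 30.75 = 92.25 → 92
  B: 125 − 31.25 = 93.75 → 94
  → #515c5e
69% tint:
  R: 108 + 0.69×(255−108) = 108 + 101.43 = 209.43 → 209
  G: 123 + 0.69×(255−123) = 123 + 91.08 = 214.08 → 214
  B: 125 + 0.69×(255−125) = 125 + 89.7 = 214.7 → 215
  → #d1d6d7

#515c5e, #d1d6d7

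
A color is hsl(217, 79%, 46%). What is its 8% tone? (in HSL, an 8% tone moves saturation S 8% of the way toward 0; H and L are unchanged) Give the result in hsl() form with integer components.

S moves 8% from 79 toward 0: 79 − 6.32 = 72.68 → 73.
H and L are unchanged.

hsl(217, 73%, 46%)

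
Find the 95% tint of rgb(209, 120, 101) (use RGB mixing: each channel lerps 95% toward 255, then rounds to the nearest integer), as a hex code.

#fdf8f7

Per channel, c → c + 0.95(255 − c):
  R: 209 + 43.7 = 252.7 → 253
  G: 120 + 0.95×(255−120) = 120 + 128.25 = 248.25 → 248
  B: 101 + 0.95×(255−101) = 101 + 146.3 = 247.3 → 247
rgb(253, 248, 247) = #fdf8f7.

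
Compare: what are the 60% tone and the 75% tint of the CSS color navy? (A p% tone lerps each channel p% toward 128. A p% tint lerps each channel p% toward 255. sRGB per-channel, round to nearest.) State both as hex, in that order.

#4D4D80, #BFBFDF

CSS navy is rgb(0, 0, 128).
60% tone:
  R: 0 + 0.6×(128−0) = 0 + 76.8 = 76.8 → 77
  G: 0 + 76.8 = 76.8 → 77
  B: 128 + 0.6×(128−128) = 128 + 0 = 128 → 128
  → #4D4D80
75% tint:
  R: 0 + 0.75×(255−0) = 0 + 191.25 = 191.25 → 191
  G: 0 + 0.75×(255−0) = 0 + 191.25 = 191.25 → 191
  B: 128 + 95.25 = 223.25 → 223
  → #BFBFDF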